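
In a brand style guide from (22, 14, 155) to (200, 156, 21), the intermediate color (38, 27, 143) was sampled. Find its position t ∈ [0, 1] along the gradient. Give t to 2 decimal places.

0.09

Invert the lerp on the R channel (largest span, 178): t = (38 − 22) / (200 − 22) = 16/178 = 0.089888.
Check on G: (27 − 14)/(156 − 14) = 0.09155 ✓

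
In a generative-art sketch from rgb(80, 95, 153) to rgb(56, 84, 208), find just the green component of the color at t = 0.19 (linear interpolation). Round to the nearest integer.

93

G = 95 + 0.19 × (84 − 95) = 92.91 → 93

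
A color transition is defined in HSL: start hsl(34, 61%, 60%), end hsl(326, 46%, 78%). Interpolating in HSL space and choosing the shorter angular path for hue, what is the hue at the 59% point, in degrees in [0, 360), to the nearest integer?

Hue: 326 − 34 = 292°, but |292| > 180 so the shorter arc goes the other way: Δh = 292 − 360 = -68°.
H = 34 + 0.59 × (-68) = -6.12 → -6 → -6 mod 360 = 354°

354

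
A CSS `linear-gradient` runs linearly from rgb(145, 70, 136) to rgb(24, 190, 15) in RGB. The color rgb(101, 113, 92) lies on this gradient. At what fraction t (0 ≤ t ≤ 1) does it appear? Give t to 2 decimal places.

Invert the lerp on the R channel (largest span, 121): t = (101 − 145) / (24 − 145) = -44/-121 = 0.36364.
Check on G: (113 − 70)/(190 − 70) = 0.3583 ✓

0.36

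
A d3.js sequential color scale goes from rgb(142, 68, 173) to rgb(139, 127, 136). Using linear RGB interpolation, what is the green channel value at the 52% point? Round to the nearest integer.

G = 68 + 0.52 × (127 − 68) = 98.68 → 99

99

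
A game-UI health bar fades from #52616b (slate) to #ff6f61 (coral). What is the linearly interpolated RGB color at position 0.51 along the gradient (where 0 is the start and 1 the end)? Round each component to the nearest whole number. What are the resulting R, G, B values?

(170, 104, 102)

#52616b → (82, 97, 107); #ff6f61 → (255, 111, 97).
R = 82 + 0.51 × (255 − 82) = 82 + 0.51 × 173 = 170.23 → 170
G = 97 + 0.51 × (111 − 97) = 97 + 0.51 × 14 = 104.14 → 104
B = 107 + 0.51 × (97 − 107) = 107 + 0.51 × -10 = 101.9 → 102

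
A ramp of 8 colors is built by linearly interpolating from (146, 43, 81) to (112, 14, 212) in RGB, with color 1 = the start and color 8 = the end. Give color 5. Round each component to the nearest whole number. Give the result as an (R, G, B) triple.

With 8 swatches and endpoints inclusive, swatch 5 sits at t = (5 − 1)/(8 − 1) = 4/7 ≈ 0.5714.
R = 146 + 0.5714 × (112 − 146) = 126.572 → 127
G = 43 + 0.5714 × (14 − 43) = 26.429 → 26
B = 81 + 0.5714 × (212 − 81) = 155.853 → 156

(127, 26, 156)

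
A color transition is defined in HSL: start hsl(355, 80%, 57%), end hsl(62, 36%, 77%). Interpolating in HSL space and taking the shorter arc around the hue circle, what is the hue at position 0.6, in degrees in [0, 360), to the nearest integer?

35

Hue: 62 − 355 = -293°, but |-293| > 180 so the shorter arc goes the other way: Δh = -293 + 360 = 67°.
H = 355 + 0.6 × (67) = 395.2 → 395 → 395 mod 360 = 35°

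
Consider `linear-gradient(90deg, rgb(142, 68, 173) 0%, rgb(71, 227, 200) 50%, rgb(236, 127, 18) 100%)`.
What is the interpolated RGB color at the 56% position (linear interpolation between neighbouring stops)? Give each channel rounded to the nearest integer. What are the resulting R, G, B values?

56% lies between the 50% and 100% stops, so the local fraction is t = (56 − 50)/(100 − 50) = 6/50 ≈ 0.12.
R = 71 + 0.12 × (236 − 71) = 90.8 → 91
G = 227 + 0.12 × (127 − 227) = 215 → 215
B = 200 + 0.12 × (18 − 200) = 178.16 → 178

(91, 215, 178)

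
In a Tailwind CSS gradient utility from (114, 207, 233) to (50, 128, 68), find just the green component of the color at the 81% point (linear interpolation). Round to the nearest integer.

G = 207 + 0.81 × (128 − 207) = 143.01 → 143

143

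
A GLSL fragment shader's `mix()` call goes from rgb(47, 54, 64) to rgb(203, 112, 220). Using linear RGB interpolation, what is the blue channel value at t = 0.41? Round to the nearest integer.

128

B = 64 + 0.41 × (220 − 64) = 127.96 → 128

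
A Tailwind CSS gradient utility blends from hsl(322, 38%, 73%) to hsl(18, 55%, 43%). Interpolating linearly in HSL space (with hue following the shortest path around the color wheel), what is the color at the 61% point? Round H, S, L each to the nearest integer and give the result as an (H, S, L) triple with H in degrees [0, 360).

(356, 48, 55)

Hue: 18 − 322 = -304°, but |-304| > 180 so the shorter arc goes the other way: Δh = -304 + 360 = 56°.
H = 322 + 0.61 × (56) = 356.16 → 356°
S = 38 + 0.61 × (55 − 38) = 48.37 → 48%
L = 73 + 0.61 × (43 − 73) = 54.7 → 55%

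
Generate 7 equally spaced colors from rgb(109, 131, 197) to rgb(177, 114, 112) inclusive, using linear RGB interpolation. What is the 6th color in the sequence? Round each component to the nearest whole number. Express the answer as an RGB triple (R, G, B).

(166, 117, 126)

With 7 swatches and endpoints inclusive, swatch 6 sits at t = (6 − 1)/(7 − 1) = 5/6 ≈ 0.8333.
R = 109 + 0.8333 × (177 − 109) = 165.664 → 166
G = 131 + 0.8333 × (114 − 131) = 116.834 → 117
B = 197 + 0.8333 × (112 − 197) = 126.169 → 126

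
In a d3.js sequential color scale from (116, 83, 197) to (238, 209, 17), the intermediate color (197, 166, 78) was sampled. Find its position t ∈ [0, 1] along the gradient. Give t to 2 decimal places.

0.66

Invert the lerp on the B channel (largest span, 180): t = (78 − 197) / (17 − 197) = -119/-180 = 0.66111.
Check on R: (197 − 116)/(238 − 116) = 0.6639 ✓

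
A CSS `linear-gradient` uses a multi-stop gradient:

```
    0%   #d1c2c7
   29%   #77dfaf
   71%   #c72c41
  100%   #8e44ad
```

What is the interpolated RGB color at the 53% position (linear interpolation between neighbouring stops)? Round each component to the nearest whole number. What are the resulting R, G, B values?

(165, 121, 112)

53% lies between the 29% and 71% stops, so the local fraction is t = (53 − 29)/(71 − 29) = 24/42 ≈ 0.5714.
#77dfaf → (119, 223, 175); #c72c41 → (199, 44, 65).
R = 119 + 0.5714 × (199 − 119) = 164.712 → 165
G = 223 + 0.5714 × (44 − 223) = 120.719 → 121
B = 175 + 0.5714 × (65 − 175) = 112.146 → 112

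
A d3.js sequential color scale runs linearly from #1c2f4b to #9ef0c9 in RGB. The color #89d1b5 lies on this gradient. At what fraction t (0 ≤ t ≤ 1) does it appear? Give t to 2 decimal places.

Invert the lerp on the G channel (largest span, 193): t = (209 − 47) / (240 − 47) = 162/193 = 0.83938.
Check on R: (137 − 28)/(158 − 28) = 0.8385 ✓

0.84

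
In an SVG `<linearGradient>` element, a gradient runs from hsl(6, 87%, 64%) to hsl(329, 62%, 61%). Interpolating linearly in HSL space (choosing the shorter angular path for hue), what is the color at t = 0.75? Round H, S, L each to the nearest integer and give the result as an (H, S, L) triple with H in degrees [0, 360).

(338, 68, 62)

Hue: 329 − 6 = 323°, but |323| > 180 so the shorter arc goes the other way: Δh = 323 − 360 = -37°.
H = 6 + 0.75 × (-37) = -21.75 → -22 → -22 mod 360 = 338°
S = 87 + 0.75 × (62 − 87) = 68.25 → 68%
L = 64 + 0.75 × (61 − 64) = 61.75 → 62%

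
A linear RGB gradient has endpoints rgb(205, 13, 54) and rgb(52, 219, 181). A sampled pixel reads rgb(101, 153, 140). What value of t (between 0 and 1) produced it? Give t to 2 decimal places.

Invert the lerp on the G channel (largest span, 206): t = (153 − 13) / (219 − 13) = 140/206 = 0.67961.
Check on R: (101 − 205)/(52 − 205) = 0.6797 ✓

0.68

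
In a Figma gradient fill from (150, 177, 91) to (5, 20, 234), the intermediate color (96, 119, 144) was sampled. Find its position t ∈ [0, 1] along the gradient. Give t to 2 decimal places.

Invert the lerp on the G channel (largest span, 157): t = (119 − 177) / (20 − 177) = -58/-157 = 0.36943.
Check on R: (96 − 150)/(5 − 150) = 0.3724 ✓

0.37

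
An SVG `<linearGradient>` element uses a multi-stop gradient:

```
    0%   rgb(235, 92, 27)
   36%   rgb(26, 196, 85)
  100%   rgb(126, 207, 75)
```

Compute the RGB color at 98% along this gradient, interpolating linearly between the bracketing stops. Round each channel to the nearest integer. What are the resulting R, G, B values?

(123, 207, 75)

98% lies between the 36% and 100% stops, so the local fraction is t = (98 − 36)/(100 − 36) = 62/64 ≈ 0.9688.
R = 26 + 0.9688 × (126 − 26) = 122.88 → 123
G = 196 + 0.9688 × (207 − 196) = 206.657 → 207
B = 85 + 0.9688 × (75 − 85) = 75.312 → 75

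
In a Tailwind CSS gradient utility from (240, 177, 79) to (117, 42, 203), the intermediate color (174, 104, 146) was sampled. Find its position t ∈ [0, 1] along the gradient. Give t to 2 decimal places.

Invert the lerp on the G channel (largest span, 135): t = (104 − 177) / (42 − 177) = -73/-135 = 0.54074.
Check on R: (174 − 240)/(117 − 240) = 0.5366 ✓

0.54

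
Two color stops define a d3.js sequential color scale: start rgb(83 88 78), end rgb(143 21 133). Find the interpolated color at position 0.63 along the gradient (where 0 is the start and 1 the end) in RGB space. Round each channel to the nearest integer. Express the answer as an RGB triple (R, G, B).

(121, 46, 113)

R = 83 + 0.63 × (143 − 83) = 83 + 0.63 × 60 = 120.8 → 121
G = 88 + 0.63 × (21 − 88) = 88 + 0.63 × -67 = 45.79 → 46
B = 78 + 0.63 × (133 − 78) = 78 + 0.63 × 55 = 112.65 → 113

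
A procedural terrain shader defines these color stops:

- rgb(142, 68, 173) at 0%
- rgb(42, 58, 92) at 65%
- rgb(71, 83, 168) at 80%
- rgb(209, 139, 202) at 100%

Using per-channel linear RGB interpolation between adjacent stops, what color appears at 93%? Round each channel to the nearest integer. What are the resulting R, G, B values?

93% lies between the 80% and 100% stops, so the local fraction is t = (93 − 80)/(100 − 80) = 13/20 ≈ 0.65.
R = 71 + 0.65 × (209 − 71) = 160.7 → 161
G = 83 + 0.65 × (139 − 83) = 119.4 → 119
B = 168 + 0.65 × (202 − 168) = 190.1 → 190

(161, 119, 190)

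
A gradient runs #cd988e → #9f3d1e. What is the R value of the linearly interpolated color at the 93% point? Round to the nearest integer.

R₁ = 205 (from #cd988e), R₂ = 159 (from #9f3d1e).
R = 205 + 0.93 × (159 − 205) = 162.22 → 162

162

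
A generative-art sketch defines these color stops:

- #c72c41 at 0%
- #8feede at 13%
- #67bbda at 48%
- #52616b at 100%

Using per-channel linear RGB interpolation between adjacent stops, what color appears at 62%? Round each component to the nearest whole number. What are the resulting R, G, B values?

(97, 163, 188)

62% lies between the 48% and 100% stops, so the local fraction is t = (62 − 48)/(100 − 48) = 14/52 ≈ 0.2692.
#67bbda → (103, 187, 218); #52616b → (82, 97, 107).
R = 103 + 0.2692 × (82 − 103) = 97.347 → 97
G = 187 + 0.2692 × (97 − 187) = 162.772 → 163
B = 218 + 0.2692 × (107 − 218) = 188.119 → 188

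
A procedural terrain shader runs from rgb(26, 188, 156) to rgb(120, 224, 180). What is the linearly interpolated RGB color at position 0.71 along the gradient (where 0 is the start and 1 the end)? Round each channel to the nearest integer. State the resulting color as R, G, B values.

R = 26 + 0.71 × (120 − 26) = 26 + 0.71 × 94 = 92.74 → 93
G = 188 + 0.71 × (224 − 188) = 188 + 0.71 × 36 = 213.56 → 214
B = 156 + 0.71 × (180 − 156) = 156 + 0.71 × 24 = 173.04 → 173
So the blended color is (93, 214, 173), about #5dd6ad.

(93, 214, 173)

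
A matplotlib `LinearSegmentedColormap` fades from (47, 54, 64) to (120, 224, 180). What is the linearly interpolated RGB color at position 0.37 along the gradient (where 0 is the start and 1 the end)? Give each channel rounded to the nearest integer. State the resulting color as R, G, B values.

R = 47 + 0.37 × (120 − 47) = 47 + 0.37 × 73 = 74.01 → 74
G = 54 + 0.37 × (224 − 54) = 54 + 0.37 × 170 = 116.9 → 117
B = 64 + 0.37 × (180 − 64) = 64 + 0.37 × 116 = 106.92 → 107
So the blended color is (74, 117, 107), about #4a756b.

(74, 117, 107)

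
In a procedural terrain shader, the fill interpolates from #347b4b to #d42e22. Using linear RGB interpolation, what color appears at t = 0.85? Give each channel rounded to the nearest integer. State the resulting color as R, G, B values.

#347b4b → (52, 123, 75); #d42e22 → (212, 46, 34).
R = 52 + 0.85 × (212 − 52) = 52 + 0.85 × 160 = 188 → 188
G = 123 + 0.85 × (46 − 123) = 123 + 0.85 × -77 = 57.55 → 58
B = 75 + 0.85 × (34 − 75) = 75 + 0.85 × -41 = 40.15 → 40
So the blended color is (188, 58, 40), about #bc3a28.

(188, 58, 40)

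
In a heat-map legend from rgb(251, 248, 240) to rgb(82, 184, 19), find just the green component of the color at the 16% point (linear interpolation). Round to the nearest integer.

238

G = 248 + 0.16 × (184 − 248) = 237.76 → 238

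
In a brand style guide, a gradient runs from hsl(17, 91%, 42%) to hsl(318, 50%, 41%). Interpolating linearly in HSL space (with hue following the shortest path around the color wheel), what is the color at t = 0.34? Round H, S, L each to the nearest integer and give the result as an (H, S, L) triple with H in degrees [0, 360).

(357, 77, 42)

Hue: 318 − 17 = 301°, but |301| > 180 so the shorter arc goes the other way: Δh = 301 − 360 = -59°.
H = 17 + 0.34 × (-59) = -3.06 → -3 → -3 mod 360 = 357°
S = 91 + 0.34 × (50 − 91) = 77.06 → 77%
L = 42 + 0.34 × (41 − 42) = 41.66 → 42%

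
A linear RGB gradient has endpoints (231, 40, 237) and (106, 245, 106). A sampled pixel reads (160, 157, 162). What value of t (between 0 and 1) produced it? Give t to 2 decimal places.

0.57

Invert the lerp on the G channel (largest span, 205): t = (157 − 40) / (245 − 40) = 117/205 = 0.57073.
Check on R: (160 − 231)/(106 − 231) = 0.568 ✓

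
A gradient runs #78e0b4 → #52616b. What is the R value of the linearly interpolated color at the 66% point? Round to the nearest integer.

R₁ = 120 (from #78e0b4), R₂ = 82 (from #52616b).
R = 120 + 0.66 × (82 − 120) = 94.92 → 95

95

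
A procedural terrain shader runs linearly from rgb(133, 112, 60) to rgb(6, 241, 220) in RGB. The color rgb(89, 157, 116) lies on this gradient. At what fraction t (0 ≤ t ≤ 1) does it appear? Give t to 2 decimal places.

0.35

Invert the lerp on the B channel (largest span, 160): t = (116 − 60) / (220 − 60) = 56/160 = 0.35.
Check on R: (89 − 133)/(6 − 133) = 0.3465 ✓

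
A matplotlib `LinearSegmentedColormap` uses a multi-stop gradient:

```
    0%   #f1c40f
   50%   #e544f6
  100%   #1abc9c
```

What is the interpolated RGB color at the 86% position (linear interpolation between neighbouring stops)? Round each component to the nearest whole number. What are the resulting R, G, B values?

86% lies between the 50% and 100% stops, so the local fraction is t = (86 − 50)/(100 − 50) = 36/50 ≈ 0.72.
#e544f6 → (229, 68, 246); #1abc9c → (26, 188, 156).
R = 229 + 0.72 × (26 − 229) = 82.84 → 83
G = 68 + 0.72 × (188 − 68) = 154.4 → 154
B = 246 + 0.72 × (156 − 246) = 181.2 → 181

(83, 154, 181)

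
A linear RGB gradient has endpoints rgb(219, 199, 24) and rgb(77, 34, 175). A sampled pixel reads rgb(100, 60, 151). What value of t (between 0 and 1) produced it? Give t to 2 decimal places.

0.84

Invert the lerp on the G channel (largest span, 165): t = (60 − 199) / (34 − 199) = -139/-165 = 0.84242.
Check on R: (100 − 219)/(77 − 219) = 0.838 ✓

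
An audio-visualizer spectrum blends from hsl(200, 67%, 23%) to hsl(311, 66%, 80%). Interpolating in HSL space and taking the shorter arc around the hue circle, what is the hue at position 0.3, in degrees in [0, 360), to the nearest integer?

Hue arc: Δh = 311 − 200 = 111° (|Δh| ≤ 180, already the shorter path).
H = 200 + 0.3 × (111) = 233.3 → 233°

233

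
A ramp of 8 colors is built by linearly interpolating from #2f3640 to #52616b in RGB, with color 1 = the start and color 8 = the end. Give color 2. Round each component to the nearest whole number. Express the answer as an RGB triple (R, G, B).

With 8 swatches and endpoints inclusive, swatch 2 sits at t = (2 − 1)/(8 − 1) = 1/7 ≈ 0.1429.
#2f3640 → (47, 54, 64); #52616b → (82, 97, 107).
R = 47 + 0.1429 × (82 − 47) = 52.002 → 52
G = 54 + 0.1429 × (97 − 54) = 60.145 → 60
B = 64 + 0.1429 × (107 − 64) = 70.145 → 70

(52, 60, 70)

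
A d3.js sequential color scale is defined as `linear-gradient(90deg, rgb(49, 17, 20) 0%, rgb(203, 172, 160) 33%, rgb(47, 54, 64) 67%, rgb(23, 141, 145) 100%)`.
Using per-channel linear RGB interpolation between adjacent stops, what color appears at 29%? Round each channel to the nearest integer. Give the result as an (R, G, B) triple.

(184, 153, 143)

29% lies between the 0% and 33% stops, so the local fraction is t = (29 − 0)/(33 − 0) = 29/33 ≈ 0.8788.
R = 49 + 0.8788 × (203 − 49) = 184.335 → 184
G = 17 + 0.8788 × (172 − 17) = 153.214 → 153
B = 20 + 0.8788 × (160 − 20) = 143.032 → 143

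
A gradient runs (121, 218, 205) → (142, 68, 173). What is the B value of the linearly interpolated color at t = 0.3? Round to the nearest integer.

B = 205 + 0.3 × (173 − 205) = 195.4 → 195

195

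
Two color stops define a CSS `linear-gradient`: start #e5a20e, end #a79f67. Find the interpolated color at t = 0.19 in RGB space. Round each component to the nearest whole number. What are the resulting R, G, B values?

(217, 161, 31)

#e5a20e → (229, 162, 14); #a79f67 → (167, 159, 103).
R = 229 + 0.19 × (167 − 229) = 229 + 0.19 × -62 = 217.22 → 217
G = 162 + 0.19 × (159 − 162) = 162 + 0.19 × -3 = 161.43 → 161
B = 14 + 0.19 × (103 − 14) = 14 + 0.19 × 89 = 30.91 → 31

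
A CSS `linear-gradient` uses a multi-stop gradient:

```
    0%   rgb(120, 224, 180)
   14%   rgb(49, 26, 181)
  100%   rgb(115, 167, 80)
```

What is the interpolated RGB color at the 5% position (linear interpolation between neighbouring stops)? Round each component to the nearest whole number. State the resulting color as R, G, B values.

5% lies between the 0% and 14% stops, so the local fraction is t = (5 − 0)/(14 − 0) = 5/14 ≈ 0.3571.
R = 120 + 0.3571 × (49 − 120) = 94.646 → 95
G = 224 + 0.3571 × (26 − 224) = 153.294 → 153
B = 180 + 0.3571 × (181 − 180) = 180.357 → 180

(95, 153, 180)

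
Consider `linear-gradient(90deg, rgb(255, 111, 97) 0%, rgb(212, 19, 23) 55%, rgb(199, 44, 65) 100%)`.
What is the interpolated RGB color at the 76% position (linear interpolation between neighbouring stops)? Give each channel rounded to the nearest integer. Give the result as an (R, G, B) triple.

76% lies between the 55% and 100% stops, so the local fraction is t = (76 − 55)/(100 − 55) = 21/45 ≈ 0.4667.
R = 212 + 0.4667 × (199 − 212) = 205.933 → 206
G = 19 + 0.4667 × (44 − 19) = 30.668 → 31
B = 23 + 0.4667 × (65 − 23) = 42.601 → 43

(206, 31, 43)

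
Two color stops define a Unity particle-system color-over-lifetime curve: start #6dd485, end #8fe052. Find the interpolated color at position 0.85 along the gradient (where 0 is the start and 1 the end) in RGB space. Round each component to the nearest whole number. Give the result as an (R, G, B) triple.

(138, 222, 90)

#6dd485 → (109, 212, 133); #8fe052 → (143, 224, 82).
R = 109 + 0.85 × (143 − 109) = 109 + 0.85 × 34 = 137.9 → 138
G = 212 + 0.85 × (224 − 212) = 212 + 0.85 × 12 = 222.2 → 222
B = 133 + 0.85 × (82 − 133) = 133 + 0.85 × -51 = 89.65 → 90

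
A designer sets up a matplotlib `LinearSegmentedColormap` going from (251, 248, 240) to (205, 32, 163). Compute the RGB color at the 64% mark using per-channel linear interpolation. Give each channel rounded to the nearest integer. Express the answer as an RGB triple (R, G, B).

64% corresponds to t = 0.64.
R = 251 + 0.64 × (205 − 251) = 251 + 0.64 × -46 = 221.56 → 222
G = 248 + 0.64 × (32 − 248) = 248 + 0.64 × -216 = 109.76 → 110
B = 240 + 0.64 × (163 − 240) = 240 + 0.64 × -77 = 190.72 → 191

(222, 110, 191)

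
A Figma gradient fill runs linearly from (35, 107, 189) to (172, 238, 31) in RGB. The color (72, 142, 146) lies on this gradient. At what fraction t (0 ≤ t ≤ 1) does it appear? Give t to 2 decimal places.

0.27

Invert the lerp on the B channel (largest span, 158): t = (146 − 189) / (31 − 189) = -43/-158 = 0.27215.
Check on R: (72 − 35)/(172 − 35) = 0.2701 ✓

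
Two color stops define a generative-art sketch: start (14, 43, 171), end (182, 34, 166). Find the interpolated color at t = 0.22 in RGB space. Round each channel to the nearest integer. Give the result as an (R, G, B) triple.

R = 14 + 0.22 × (182 − 14) = 14 + 0.22 × 168 = 50.96 → 51
G = 43 + 0.22 × (34 − 43) = 43 + 0.22 × -9 = 41.02 → 41
B = 171 + 0.22 × (166 − 171) = 171 + 0.22 × -5 = 169.9 → 170
So the blended color is (51, 41, 170), about #3329aa.

(51, 41, 170)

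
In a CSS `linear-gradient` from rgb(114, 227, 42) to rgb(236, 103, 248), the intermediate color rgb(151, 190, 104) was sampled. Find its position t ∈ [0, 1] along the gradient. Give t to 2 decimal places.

Invert the lerp on the B channel (largest span, 206): t = (104 − 42) / (248 − 42) = 62/206 = 0.30097.
Check on R: (151 − 114)/(236 − 114) = 0.3033 ✓

0.30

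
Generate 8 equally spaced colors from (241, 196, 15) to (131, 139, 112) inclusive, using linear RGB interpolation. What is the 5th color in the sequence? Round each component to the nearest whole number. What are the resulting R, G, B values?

(178, 163, 70)

With 8 swatches and endpoints inclusive, swatch 5 sits at t = (5 − 1)/(8 − 1) = 4/7 ≈ 0.5714.
R = 241 + 0.5714 × (131 − 241) = 178.146 → 178
G = 196 + 0.5714 × (139 − 196) = 163.43 → 163
B = 15 + 0.5714 × (112 − 15) = 70.426 → 70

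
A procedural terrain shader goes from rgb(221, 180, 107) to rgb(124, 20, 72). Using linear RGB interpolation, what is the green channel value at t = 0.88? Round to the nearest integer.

G = 180 + 0.88 × (20 − 180) = 39.2 → 39

39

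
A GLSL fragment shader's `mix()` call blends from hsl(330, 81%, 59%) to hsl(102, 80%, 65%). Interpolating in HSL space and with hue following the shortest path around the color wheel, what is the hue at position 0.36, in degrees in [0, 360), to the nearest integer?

18

Hue: 102 − 330 = -228°, but |-228| > 180 so the shorter arc goes the other way: Δh = -228 + 360 = 132°.
H = 330 + 0.36 × (132) = 377.52 → 378 → 378 mod 360 = 18°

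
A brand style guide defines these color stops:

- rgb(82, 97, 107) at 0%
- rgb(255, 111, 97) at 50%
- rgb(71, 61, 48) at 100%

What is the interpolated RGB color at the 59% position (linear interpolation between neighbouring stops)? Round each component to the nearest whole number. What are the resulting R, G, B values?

(222, 102, 88)

59% lies between the 50% and 100% stops, so the local fraction is t = (59 − 50)/(100 − 50) = 9/50 ≈ 0.18.
R = 255 + 0.18 × (71 − 255) = 221.88 → 222
G = 111 + 0.18 × (61 − 111) = 102 → 102
B = 97 + 0.18 × (48 − 97) = 88.18 → 88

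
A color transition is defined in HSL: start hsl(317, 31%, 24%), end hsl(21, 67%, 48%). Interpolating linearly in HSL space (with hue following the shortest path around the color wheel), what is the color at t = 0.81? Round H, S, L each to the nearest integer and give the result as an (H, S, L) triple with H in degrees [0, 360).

(9, 60, 43)

Hue: 21 − 317 = -296°, but |-296| > 180 so the shorter arc goes the other way: Δh = -296 + 360 = 64°.
H = 317 + 0.81 × (64) = 368.84 → 369 → 369 mod 360 = 9°
S = 31 + 0.81 × (67 − 31) = 60.16 → 60%
L = 24 + 0.81 × (48 − 24) = 43.44 → 43%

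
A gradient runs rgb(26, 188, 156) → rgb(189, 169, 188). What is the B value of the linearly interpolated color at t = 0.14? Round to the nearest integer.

160

B = 156 + 0.14 × (188 − 156) = 160.48 → 160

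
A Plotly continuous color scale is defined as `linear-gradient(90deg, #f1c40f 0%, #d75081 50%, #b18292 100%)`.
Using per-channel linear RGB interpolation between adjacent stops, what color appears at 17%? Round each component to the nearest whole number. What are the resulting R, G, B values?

17% lies between the 0% and 50% stops, so the local fraction is t = (17 − 0)/(50 − 0) = 17/50 ≈ 0.34.
#f1c40f → (241, 196, 15); #d75081 → (215, 80, 129).
R = 241 + 0.34 × (215 − 241) = 232.16 → 232
G = 196 + 0.34 × (80 − 196) = 156.56 → 157
B = 15 + 0.34 × (129 − 15) = 53.76 → 54

(232, 157, 54)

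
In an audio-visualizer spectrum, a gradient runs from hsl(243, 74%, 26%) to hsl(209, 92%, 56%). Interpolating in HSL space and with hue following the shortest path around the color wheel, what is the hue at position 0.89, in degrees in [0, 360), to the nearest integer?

Hue arc: Δh = 209 − 243 = -34° (|Δh| ≤ 180, already the shorter path).
H = 243 + 0.89 × (-34) = 212.74 → 213°

213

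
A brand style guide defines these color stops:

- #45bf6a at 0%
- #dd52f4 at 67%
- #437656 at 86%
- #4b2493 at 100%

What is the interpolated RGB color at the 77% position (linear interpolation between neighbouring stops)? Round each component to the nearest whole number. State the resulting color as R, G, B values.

77% lies between the 67% and 86% stops, so the local fraction is t = (77 − 67)/(86 − 67) = 10/19 ≈ 0.5263.
#dd52f4 → (221, 82, 244); #437656 → (67, 118, 86).
R = 221 + 0.5263 × (67 − 221) = 139.95 → 140
G = 82 + 0.5263 × (118 − 82) = 100.947 → 101
B = 244 + 0.5263 × (86 − 244) = 160.845 → 161

(140, 101, 161)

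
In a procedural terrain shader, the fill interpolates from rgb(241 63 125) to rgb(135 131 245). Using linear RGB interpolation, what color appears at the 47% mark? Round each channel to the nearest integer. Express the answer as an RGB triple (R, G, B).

47% corresponds to t = 0.47.
R = 241 + 0.47 × (135 − 241) = 241 + 0.47 × -106 = 191.18 → 191
G = 63 + 0.47 × (131 − 63) = 63 + 0.47 × 68 = 94.96 → 95
B = 125 + 0.47 × (245 − 125) = 125 + 0.47 × 120 = 181.4 → 181
So the blended color is (191, 95, 181), about #bf5fb5.

(191, 95, 181)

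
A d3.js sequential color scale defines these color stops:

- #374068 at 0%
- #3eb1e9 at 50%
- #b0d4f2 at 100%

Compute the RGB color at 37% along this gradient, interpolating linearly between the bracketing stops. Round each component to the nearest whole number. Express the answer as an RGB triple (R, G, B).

37% lies between the 0% and 50% stops, so the local fraction is t = (37 − 0)/(50 − 0) = 37/50 ≈ 0.74.
#374068 → (55, 64, 104); #3eb1e9 → (62, 177, 233).
R = 55 + 0.74 × (62 − 55) = 60.18 → 60
G = 64 + 0.74 × (177 − 64) = 147.62 → 148
B = 104 + 0.74 × (233 − 104) = 199.46 → 199

(60, 148, 199)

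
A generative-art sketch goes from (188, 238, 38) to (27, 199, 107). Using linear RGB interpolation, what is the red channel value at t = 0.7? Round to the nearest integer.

R = 188 + 0.7 × (27 − 188) = 75.3 → 75

75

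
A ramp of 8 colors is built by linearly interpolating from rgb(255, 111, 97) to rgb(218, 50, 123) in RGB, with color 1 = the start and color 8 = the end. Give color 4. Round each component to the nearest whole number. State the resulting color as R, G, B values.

With 8 swatches and endpoints inclusive, swatch 4 sits at t = (4 − 1)/(8 − 1) = 3/7 ≈ 0.4286.
R = 255 + 0.4286 × (218 − 255) = 239.142 → 239
G = 111 + 0.4286 × (50 − 111) = 84.855 → 85
B = 97 + 0.4286 × (123 − 97) = 108.144 → 108

(239, 85, 108)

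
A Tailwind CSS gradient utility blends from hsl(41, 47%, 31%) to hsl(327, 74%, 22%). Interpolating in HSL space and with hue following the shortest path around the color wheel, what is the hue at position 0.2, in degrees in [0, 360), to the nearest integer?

26

Hue: 327 − 41 = 286°, but |286| > 180 so the shorter arc goes the other way: Δh = 286 − 360 = -74°.
H = 41 + 0.2 × (-74) = 26.2 → 26°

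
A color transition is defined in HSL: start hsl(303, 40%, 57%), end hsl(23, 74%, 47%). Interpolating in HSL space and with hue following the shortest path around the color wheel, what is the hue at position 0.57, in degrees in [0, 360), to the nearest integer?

349

Hue: 23 − 303 = -280°, but |-280| > 180 so the shorter arc goes the other way: Δh = -280 + 360 = 80°.
H = 303 + 0.57 × (80) = 348.6 → 349°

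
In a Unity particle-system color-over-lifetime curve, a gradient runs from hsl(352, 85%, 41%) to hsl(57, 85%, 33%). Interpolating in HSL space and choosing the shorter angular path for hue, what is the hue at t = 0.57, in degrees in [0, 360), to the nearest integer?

Hue: 57 − 352 = -295°, but |-295| > 180 so the shorter arc goes the other way: Δh = -295 + 360 = 65°.
H = 352 + 0.57 × (65) = 389.05 → 389 → 389 mod 360 = 29°

29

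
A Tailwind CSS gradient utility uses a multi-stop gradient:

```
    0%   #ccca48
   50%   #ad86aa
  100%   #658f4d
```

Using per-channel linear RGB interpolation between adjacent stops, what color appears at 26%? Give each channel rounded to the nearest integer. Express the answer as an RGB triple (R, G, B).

26% lies between the 0% and 50% stops, so the local fraction is t = (26 − 0)/(50 − 0) = 26/50 ≈ 0.52.
#ccca48 → (204, 202, 72); #ad86aa → (173, 134, 170).
R = 204 + 0.52 × (173 − 204) = 187.88 → 188
G = 202 + 0.52 × (134 − 202) = 166.64 → 167
B = 72 + 0.52 × (170 − 72) = 122.96 → 123

(188, 167, 123)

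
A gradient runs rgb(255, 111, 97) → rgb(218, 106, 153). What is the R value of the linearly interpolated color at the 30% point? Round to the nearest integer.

244

R = 255 + 0.3 × (218 − 255) = 243.9 → 244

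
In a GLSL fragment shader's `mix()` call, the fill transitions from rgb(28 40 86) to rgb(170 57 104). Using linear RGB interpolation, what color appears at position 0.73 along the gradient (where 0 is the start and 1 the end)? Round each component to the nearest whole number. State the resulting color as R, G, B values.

R = 28 + 0.73 × (170 − 28) = 28 + 0.73 × 142 = 131.66 → 132
G = 40 + 0.73 × (57 − 40) = 40 + 0.73 × 17 = 52.41 → 52
B = 86 + 0.73 × (104 − 86) = 86 + 0.73 × 18 = 99.14 → 99
So the blended color is (132, 52, 99), about #843463.

(132, 52, 99)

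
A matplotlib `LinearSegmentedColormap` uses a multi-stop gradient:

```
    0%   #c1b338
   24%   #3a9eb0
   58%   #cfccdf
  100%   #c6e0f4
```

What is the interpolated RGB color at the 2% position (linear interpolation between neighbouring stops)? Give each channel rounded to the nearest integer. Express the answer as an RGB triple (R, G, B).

2% lies between the 0% and 24% stops, so the local fraction is t = (2 − 0)/(24 − 0) = 2/24 ≈ 0.0833.
#c1b338 → (193, 179, 56); #3a9eb0 → (58, 158, 176).
R = 193 + 0.0833 × (58 − 193) = 181.755 → 182
G = 179 + 0.0833 × (158 − 179) = 177.251 → 177
B = 56 + 0.0833 × (176 − 56) = 65.996 → 66

(182, 177, 66)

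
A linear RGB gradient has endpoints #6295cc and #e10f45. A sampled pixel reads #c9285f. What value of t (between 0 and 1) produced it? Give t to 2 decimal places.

0.81

Invert the lerp on the B channel (largest span, 135): t = (95 − 204) / (69 − 204) = -109/-135 = 0.80741.
Check on R: (201 − 98)/(225 − 98) = 0.811 ✓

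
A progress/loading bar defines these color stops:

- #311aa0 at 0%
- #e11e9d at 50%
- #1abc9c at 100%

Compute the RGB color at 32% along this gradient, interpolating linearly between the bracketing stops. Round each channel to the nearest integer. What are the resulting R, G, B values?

32% lies between the 0% and 50% stops, so the local fraction is t = (32 − 0)/(50 − 0) = 32/50 ≈ 0.64.
#311aa0 → (49, 26, 160); #e11e9d → (225, 30, 157).
R = 49 + 0.64 × (225 − 49) = 161.64 → 162
G = 26 + 0.64 × (30 − 26) = 28.56 → 29
B = 160 + 0.64 × (157 − 160) = 158.08 → 158

(162, 29, 158)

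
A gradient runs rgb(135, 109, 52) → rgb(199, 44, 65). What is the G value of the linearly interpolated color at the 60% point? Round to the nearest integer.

70

G = 109 + 0.6 × (44 − 109) = 70 → 70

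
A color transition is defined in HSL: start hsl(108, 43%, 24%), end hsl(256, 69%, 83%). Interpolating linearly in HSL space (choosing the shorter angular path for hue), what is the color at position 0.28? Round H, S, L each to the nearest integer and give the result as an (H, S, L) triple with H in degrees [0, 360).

Hue arc: Δh = 256 − 108 = 148° (|Δh| ≤ 180, already the shorter path).
H = 108 + 0.28 × (148) = 149.44 → 149°
S = 43 + 0.28 × (69 − 43) = 50.28 → 50%
L = 24 + 0.28 × (83 − 24) = 40.52 → 41%

(149, 50, 41)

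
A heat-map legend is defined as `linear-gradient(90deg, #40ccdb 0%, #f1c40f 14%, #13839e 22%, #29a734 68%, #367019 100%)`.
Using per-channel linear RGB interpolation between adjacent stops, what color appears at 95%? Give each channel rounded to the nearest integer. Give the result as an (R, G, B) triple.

95% lies between the 68% and 100% stops, so the local fraction is t = (95 − 68)/(100 − 68) = 27/32 ≈ 0.8438.
#29a734 → (41, 167, 52); #367019 → (54, 112, 25).
R = 41 + 0.8438 × (54 − 41) = 51.969 → 52
G = 167 + 0.8438 × (112 − 167) = 120.591 → 121
B = 52 + 0.8438 × (25 − 52) = 29.217 → 29

(52, 121, 29)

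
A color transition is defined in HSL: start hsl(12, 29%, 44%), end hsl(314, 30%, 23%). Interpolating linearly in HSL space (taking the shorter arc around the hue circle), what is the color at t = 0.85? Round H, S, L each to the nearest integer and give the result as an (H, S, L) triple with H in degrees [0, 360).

(323, 30, 26)

Hue: 314 − 12 = 302°, but |302| > 180 so the shorter arc goes the other way: Δh = 302 − 360 = -58°.
H = 12 + 0.85 × (-58) = -37.3 → -37 → -37 mod 360 = 323°
S = 29 + 0.85 × (30 − 29) = 29.85 → 30%
L = 44 + 0.85 × (23 − 44) = 26.15 → 26%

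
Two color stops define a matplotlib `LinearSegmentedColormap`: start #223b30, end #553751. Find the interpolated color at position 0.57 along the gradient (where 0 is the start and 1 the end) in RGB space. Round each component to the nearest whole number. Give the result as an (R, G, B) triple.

(63, 57, 67)

#223b30 → (34, 59, 48); #553751 → (85, 55, 81).
R = 34 + 0.57 × (85 − 34) = 34 + 0.57 × 51 = 63.07 → 63
G = 59 + 0.57 × (55 − 59) = 59 + 0.57 × -4 = 56.72 → 57
B = 48 + 0.57 × (81 − 48) = 48 + 0.57 × 33 = 66.81 → 67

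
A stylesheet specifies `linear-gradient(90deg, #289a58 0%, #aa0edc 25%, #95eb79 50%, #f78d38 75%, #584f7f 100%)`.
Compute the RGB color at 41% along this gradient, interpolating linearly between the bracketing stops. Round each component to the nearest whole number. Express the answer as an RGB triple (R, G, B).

(157, 155, 157)

41% lies between the 25% and 50% stops, so the local fraction is t = (41 − 25)/(50 − 25) = 16/25 ≈ 0.64.
#aa0edc → (170, 14, 220); #95eb79 → (149, 235, 121).
R = 170 + 0.64 × (149 − 170) = 156.56 → 157
G = 14 + 0.64 × (235 − 14) = 155.44 → 155
B = 220 + 0.64 × (121 − 220) = 156.64 → 157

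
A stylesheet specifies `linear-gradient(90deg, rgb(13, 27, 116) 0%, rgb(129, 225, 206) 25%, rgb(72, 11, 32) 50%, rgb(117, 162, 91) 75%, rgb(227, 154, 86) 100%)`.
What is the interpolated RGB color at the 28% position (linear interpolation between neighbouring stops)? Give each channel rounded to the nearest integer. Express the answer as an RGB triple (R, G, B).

(122, 199, 185)

28% lies between the 25% and 50% stops, so the local fraction is t = (28 − 25)/(50 − 25) = 3/25 ≈ 0.12.
R = 129 + 0.12 × (72 − 129) = 122.16 → 122
G = 225 + 0.12 × (11 − 225) = 199.32 → 199
B = 206 + 0.12 × (32 − 206) = 185.12 → 185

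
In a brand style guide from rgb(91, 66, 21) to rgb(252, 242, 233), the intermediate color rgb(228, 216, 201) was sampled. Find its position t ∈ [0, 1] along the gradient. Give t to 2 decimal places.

Invert the lerp on the B channel (largest span, 212): t = (201 − 21) / (233 − 21) = 180/212 = 0.84906.
Check on R: (228 − 91)/(252 − 91) = 0.8509 ✓

0.85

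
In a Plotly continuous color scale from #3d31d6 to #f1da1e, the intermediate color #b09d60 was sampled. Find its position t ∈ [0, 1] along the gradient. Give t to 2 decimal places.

Invert the lerp on the B channel (largest span, 184): t = (96 − 214) / (30 − 214) = -118/-184 = 0.6413.
Check on R: (176 − 61)/(241 − 61) = 0.6389 ✓

0.64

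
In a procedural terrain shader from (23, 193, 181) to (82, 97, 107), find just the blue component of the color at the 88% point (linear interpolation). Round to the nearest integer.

B = 181 + 0.88 × (107 − 181) = 115.88 → 116

116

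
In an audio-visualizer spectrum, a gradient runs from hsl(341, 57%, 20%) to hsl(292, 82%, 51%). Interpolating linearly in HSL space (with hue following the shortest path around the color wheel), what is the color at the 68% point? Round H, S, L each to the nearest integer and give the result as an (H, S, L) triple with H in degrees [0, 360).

Hue arc: Δh = 292 − 341 = -49° (|Δh| ≤ 180, already the shorter path).
H = 341 + 0.68 × (-49) = 307.68 → 308°
S = 57 + 0.68 × (82 − 57) = 74 → 74%
L = 20 + 0.68 × (51 − 20) = 41.08 → 41%

(308, 74, 41)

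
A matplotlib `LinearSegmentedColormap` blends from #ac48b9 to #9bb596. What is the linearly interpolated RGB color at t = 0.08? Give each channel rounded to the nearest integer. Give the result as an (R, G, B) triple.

#ac48b9 → (172, 72, 185); #9bb596 → (155, 181, 150).
R = 172 + 0.08 × (155 − 172) = 172 + 0.08 × -17 = 170.64 → 171
G = 72 + 0.08 × (181 − 72) = 72 + 0.08 × 109 = 80.72 → 81
B = 185 + 0.08 × (150 − 185) = 185 + 0.08 × -35 = 182.2 → 182

(171, 81, 182)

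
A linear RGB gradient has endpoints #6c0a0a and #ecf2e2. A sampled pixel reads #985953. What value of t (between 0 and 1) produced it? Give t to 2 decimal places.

Invert the lerp on the G channel (largest span, 232): t = (89 − 10) / (242 − 10) = 79/232 = 0.34052.
Check on R: (152 − 108)/(236 − 108) = 0.3438 ✓

0.34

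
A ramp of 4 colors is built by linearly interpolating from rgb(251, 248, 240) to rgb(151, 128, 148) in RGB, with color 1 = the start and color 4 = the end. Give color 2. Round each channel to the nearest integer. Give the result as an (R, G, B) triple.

(218, 208, 209)

With 4 swatches and endpoints inclusive, swatch 2 sits at t = (2 − 1)/(4 − 1) = 1/3 ≈ 0.3333.
R = 251 + 0.3333 × (151 − 251) = 217.67 → 218
G = 248 + 0.3333 × (128 − 248) = 208.004 → 208
B = 240 + 0.3333 × (148 − 240) = 209.336 → 209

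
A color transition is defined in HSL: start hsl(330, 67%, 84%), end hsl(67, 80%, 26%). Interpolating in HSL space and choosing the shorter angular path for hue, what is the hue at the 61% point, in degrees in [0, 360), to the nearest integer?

Hue: 67 − 330 = -263°, but |-263| > 180 so the shorter arc goes the other way: Δh = -263 + 360 = 97°.
H = 330 + 0.61 × (97) = 389.17 → 389 → 389 mod 360 = 29°

29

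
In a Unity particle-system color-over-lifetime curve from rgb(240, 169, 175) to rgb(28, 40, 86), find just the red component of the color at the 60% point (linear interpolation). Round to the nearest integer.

113

R = 240 + 0.6 × (28 − 240) = 112.8 → 113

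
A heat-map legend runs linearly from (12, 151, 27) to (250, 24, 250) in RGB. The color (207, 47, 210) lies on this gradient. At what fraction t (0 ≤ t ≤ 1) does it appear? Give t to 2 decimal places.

0.82

Invert the lerp on the R channel (largest span, 238): t = (207 − 12) / (250 − 12) = 195/238 = 0.81933.
Check on G: (47 − 151)/(24 − 151) = 0.8189 ✓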